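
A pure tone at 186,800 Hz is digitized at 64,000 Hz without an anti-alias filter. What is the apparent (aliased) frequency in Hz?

5,200 Hz

Nyquist = 64,000/2 = 32,000 Hz; 186,800 Hz exceeds it.
Alias = |186,800 − 3×64,000| = |186,800 − 192,000| = 5,200 Hz.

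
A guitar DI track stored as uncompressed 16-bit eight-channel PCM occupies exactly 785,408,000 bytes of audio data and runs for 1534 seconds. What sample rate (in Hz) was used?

32,000 Hz

Bytes = sample_rate × seconds × bytes_per_sample × channels.
sample_rate = 785,408,000 / (1,534 × 2 × 8) = 785,408,000 / 24,544 = 32,000 Hz.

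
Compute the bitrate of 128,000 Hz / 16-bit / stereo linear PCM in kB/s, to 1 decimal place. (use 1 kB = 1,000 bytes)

512.0 kB/s

Bit rate = 128,000 × 16 × 2 = 4,096,000 bits/s.
4,096,000 / 8 = 512,000 B/s = 512.0 kB/s.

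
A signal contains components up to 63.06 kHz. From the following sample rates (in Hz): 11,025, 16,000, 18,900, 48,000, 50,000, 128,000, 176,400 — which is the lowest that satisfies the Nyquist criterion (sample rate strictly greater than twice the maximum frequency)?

128,000 Hz

Need sample rate > 2 × 63,060 = 126,120 Hz.
Lowest listed rate above 126,120 Hz is 128,000 Hz.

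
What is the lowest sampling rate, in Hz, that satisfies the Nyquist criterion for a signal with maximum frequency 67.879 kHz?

Minimum sample rate = 2 × 67,879 Hz = 135,758 Hz.

135,758 Hz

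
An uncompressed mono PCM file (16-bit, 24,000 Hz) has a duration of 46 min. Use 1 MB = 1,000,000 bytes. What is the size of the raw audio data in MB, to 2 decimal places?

Duration = 46 min = 2,760 s.
Bytes = 24,000 samples/s × 2,760 s × 2 bytes/sample × 1 ch = 132,480,000 bytes.
132,480,000 / 1,000,000 = 132.48 MB.

132.48 MB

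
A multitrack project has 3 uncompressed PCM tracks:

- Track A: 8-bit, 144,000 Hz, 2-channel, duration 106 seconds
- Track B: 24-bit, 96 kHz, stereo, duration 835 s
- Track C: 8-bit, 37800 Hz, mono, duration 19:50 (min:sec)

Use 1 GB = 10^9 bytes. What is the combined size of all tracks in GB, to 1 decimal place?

Track A: 144,000 × 106 × 1 × 2 = 30,528,000 bytes.
Track B: 96,000 × 835 × 3 × 2 = 480,960,000 bytes.
Track C: 19:50 (min:sec) = 1,190 s; 37,800 × 1,190 × 1 × 1 = 44,982,000 bytes.
Total = 556,470,000 bytes = 0.6 GB.

0.6 GB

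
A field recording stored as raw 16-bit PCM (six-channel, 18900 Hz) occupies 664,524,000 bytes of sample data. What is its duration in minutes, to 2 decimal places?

Byte rate = 18,900 × 2 × 6 = 226,800 bytes/s.
Duration = 664,524,000 / 226,800 = 2,930 s.
2,930 s / 60 = 48.83 minutes.

48.83 minutes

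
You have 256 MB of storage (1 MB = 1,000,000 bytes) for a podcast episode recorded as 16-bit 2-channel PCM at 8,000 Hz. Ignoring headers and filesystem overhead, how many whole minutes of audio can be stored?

Uncompressed byte rate = 8,000 × 2 × 2 = 32,000 bytes/s.
Capacity = 256 × 1,000,000 = 256,000,000 bytes.
256,000,000 / 32,000 ≈ 8000 s → 133 minutes.

133 minutes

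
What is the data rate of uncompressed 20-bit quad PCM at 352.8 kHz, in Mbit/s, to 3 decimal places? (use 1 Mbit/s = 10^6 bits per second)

28.224 Mbit/s

Bit rate = 352,800 × 20 × 4 = 28,224,000 bits/s.
= 28.224 Mbit/s.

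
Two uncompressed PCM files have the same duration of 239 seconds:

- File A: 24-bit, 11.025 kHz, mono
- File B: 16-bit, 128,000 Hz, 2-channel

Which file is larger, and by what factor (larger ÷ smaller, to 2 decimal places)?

File A: 11,025 × 3 × 1 = 33,075 bytes/s.
File B: 128,000 × 2 × 2 = 512,000 bytes/s.
File B is larger; ratio = 122,368,000 / 7,904,925 = 15.48.

File B, by a factor of 15.48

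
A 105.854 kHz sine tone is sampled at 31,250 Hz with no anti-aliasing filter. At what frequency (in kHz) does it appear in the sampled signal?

Nyquist = 31,250/2 = 15,625 Hz; 105,854 Hz exceeds it.
Alias = |105,854 − 3×31,250| = |105,854 − 93,750| = 12,104 Hz = 12.104 kHz.

12.104 kHz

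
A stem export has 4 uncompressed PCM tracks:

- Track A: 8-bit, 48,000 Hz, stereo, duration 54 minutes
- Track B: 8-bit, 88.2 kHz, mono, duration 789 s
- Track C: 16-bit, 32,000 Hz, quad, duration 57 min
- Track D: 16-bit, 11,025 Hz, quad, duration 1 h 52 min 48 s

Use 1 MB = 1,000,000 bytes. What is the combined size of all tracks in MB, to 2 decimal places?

Track A: 54 minutes = 3,240 s; 48,000 × 3,240 × 1 × 2 = 311,040,000 bytes.
Track B: 88,200 × 789 × 1 × 1 = 69,589,800 bytes.
Track C: 57 min = 3,420 s; 32,000 × 3,420 × 2 × 4 = 875,520,000 bytes.
Track D: 1 h 52 min 48 s = 6,768 s; 11,025 × 6,768 × 2 × 4 = 596,937,600 bytes.
Total = 1,853,087,400 bytes = 1853.09 MB.

1853.09 MB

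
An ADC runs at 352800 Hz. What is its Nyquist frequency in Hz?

Nyquist frequency = sample rate / 2 = 352,800 / 2 = 176,400 Hz.

176,400 Hz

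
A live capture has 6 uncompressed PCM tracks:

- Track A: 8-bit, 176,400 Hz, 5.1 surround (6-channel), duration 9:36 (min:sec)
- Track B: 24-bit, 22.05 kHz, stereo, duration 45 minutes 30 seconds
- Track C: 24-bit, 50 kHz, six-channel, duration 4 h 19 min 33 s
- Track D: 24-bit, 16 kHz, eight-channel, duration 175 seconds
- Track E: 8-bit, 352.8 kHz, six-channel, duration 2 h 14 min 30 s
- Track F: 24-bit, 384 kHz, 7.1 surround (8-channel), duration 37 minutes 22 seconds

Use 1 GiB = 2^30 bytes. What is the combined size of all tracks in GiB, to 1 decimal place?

49.2 GiB

Track A: 9:36 (min:sec) = 576 s; 176,400 × 576 × 1 × 6 = 609,638,400 bytes.
Track B: 45 minutes 30 seconds = 2,730 s; 22,050 × 2,730 × 3 × 2 = 361,179,000 bytes.
Track C: 4 h 19 min 33 s = 15,573 s; 50,000 × 15,573 × 3 × 6 = 14,015,700,000 bytes.
Track D: 16,000 × 175 × 3 × 8 = 67,200,000 bytes.
Track E: 2 h 14 min 30 s = 8,070 s; 352,800 × 8,070 × 1 × 6 = 17,082,576,000 bytes.
Track F: 37 minutes 22 seconds = 2,242 s; 384,000 × 2,242 × 3 × 8 = 20,662,272,000 bytes.
Total = 52,798,565,400 bytes = 49.2 GiB.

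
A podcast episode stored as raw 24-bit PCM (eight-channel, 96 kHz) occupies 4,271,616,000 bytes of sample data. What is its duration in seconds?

Byte rate = 96,000 × 3 × 8 = 2,304,000 bytes/s.
Duration = 4,271,616,000 / 2,304,000 = 1,854 s.

1,854 seconds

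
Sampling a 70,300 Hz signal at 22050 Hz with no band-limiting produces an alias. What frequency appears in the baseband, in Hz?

4,150 Hz

Nyquist = 22,050/2 = 11,025 Hz; 70,300 Hz exceeds it.
Alias = |70,300 − 3×22,050| = |70,300 − 66,150| = 4,150 Hz.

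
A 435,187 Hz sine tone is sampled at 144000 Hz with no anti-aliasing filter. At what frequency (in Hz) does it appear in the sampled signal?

3,187 Hz

Nyquist = 144,000/2 = 72,000 Hz; 435,187 Hz exceeds it.
Alias = |435,187 − 3×144,000| = |435,187 − 432,000| = 3,187 Hz.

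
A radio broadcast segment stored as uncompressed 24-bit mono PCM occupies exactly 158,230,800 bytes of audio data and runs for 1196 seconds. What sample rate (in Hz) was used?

44,100 Hz

Bytes = sample_rate × seconds × bytes_per_sample × channels.
sample_rate = 158,230,800 / (1,196 × 3 × 1) = 158,230,800 / 3,588 = 44,100 Hz.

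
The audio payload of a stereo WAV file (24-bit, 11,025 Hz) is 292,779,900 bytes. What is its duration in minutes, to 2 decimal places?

73.77 minutes

Byte rate = 11,025 × 3 × 2 = 66,150 bytes/s.
Duration = 292,779,900 / 66,150 = 4,426 s.
4,426 s / 60 = 73.77 minutes.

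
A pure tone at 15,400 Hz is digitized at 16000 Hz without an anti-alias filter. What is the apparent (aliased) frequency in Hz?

600 Hz

Nyquist = 16,000/2 = 8,000 Hz; 15,400 Hz exceeds it.
Alias = |15,400 − 1×16,000| = |15,400 − 16,000| = 600 Hz.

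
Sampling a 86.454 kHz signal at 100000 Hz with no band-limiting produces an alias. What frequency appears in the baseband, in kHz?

Nyquist = 100,000/2 = 50,000 Hz; 86,454 Hz exceeds it.
Alias = |86,454 − 1×100,000| = |86,454 − 100,000| = 13,546 Hz = 13.546 kHz.

13.546 kHz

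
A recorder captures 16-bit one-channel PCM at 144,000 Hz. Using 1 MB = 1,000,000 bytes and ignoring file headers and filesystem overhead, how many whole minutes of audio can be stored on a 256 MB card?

Uncompressed byte rate = 144,000 × 2 × 1 = 288,000 bytes/s.
Capacity = 256 × 1,000,000 = 256,000,000 bytes.
256,000,000 / 288,000 ≈ 888.89 s → 14 minutes.

14 minutes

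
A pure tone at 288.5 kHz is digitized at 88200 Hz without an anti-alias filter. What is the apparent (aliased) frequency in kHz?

Nyquist = 88,200/2 = 44,100 Hz; 288,500 Hz exceeds it.
Alias = |288,500 − 3×88,200| = |288,500 − 264,600| = 23,900 Hz = 23.9 kHz.

23.9 kHz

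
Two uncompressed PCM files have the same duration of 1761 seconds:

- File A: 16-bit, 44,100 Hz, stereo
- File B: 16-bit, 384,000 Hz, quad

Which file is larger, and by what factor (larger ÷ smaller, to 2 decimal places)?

File B, by a factor of 17.41

File A: 44,100 × 2 × 2 = 176,400 bytes/s.
File B: 384,000 × 2 × 4 = 3,072,000 bytes/s.
File B is larger; ratio = 5,409,792,000 / 310,640,400 = 17.41.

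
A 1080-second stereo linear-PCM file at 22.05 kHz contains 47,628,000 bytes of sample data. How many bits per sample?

8 bits

Bytes per sample = 47,628,000 / (22,050 × 1,080 × 2) = 47,628,000 / 47,628,000 = 1.
Bit depth = 1 × 8 = 8 bits.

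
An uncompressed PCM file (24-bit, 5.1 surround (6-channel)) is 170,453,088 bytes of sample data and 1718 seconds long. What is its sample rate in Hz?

5,512 Hz

Bytes = sample_rate × seconds × bytes_per_sample × channels.
sample_rate = 170,453,088 / (1,718 × 3 × 6) = 170,453,088 / 30,924 = 5,512 Hz.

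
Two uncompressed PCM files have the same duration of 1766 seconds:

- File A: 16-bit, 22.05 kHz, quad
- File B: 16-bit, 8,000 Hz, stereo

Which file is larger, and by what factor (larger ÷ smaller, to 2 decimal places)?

File A, by a factor of 5.51

File A: 22,050 × 2 × 4 = 176,400 bytes/s.
File B: 8,000 × 2 × 2 = 32,000 bytes/s.
File A is larger; ratio = 311,522,400 / 56,512,000 = 5.51.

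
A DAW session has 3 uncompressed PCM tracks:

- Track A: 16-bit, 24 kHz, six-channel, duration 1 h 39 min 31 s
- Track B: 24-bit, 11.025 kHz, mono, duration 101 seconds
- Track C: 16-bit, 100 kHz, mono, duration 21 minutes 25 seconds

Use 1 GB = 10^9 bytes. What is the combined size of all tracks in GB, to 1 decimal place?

Track A: 1 h 39 min 31 s = 5,971 s; 24,000 × 5,971 × 2 × 6 = 1,719,648,000 bytes.
Track B: 11,025 × 101 × 3 × 1 = 3,340,575 bytes.
Track C: 21 minutes 25 seconds = 1,285 s; 100,000 × 1,285 × 2 × 1 = 257,000,000 bytes.
Total = 1,979,988,575 bytes = 2.0 GB.

2.0 GB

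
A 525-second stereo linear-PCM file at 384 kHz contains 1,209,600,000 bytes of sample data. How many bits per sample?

Bytes per sample = 1,209,600,000 / (384,000 × 525 × 2) = 1,209,600,000 / 403,200,000 = 3.
Bit depth = 3 × 8 = 24 bits.

24 bits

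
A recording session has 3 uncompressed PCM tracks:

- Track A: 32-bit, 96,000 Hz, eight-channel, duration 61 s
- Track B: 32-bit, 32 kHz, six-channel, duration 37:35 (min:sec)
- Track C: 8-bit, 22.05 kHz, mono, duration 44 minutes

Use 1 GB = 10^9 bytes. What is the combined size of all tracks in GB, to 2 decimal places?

Track A: 96,000 × 61 × 4 × 8 = 187,392,000 bytes.
Track B: 37:35 (min:sec) = 2,255 s; 32,000 × 2,255 × 4 × 6 = 1,731,840,000 bytes.
Track C: 44 minutes = 2,640 s; 22,050 × 2,640 × 1 × 1 = 58,212,000 bytes.
Total = 1,977,444,000 bytes = 1.98 GB.

1.98 GB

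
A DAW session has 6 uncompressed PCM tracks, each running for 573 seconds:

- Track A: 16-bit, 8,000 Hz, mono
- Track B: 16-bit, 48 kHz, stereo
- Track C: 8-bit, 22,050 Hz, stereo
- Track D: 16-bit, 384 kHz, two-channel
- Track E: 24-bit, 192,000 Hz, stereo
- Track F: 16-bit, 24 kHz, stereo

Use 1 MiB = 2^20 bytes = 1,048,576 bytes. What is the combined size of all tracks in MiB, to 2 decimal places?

Track A: 8,000 × 573 × 2 × 1 = 9,168,000 bytes.
Track B: 48,000 × 573 × 2 × 2 = 110,016,000 bytes.
Track C: 22,050 × 573 × 1 × 2 = 25,269,300 bytes.
Track D: 384,000 × 573 × 2 × 2 = 880,128,000 bytes.
Track E: 192,000 × 573 × 3 × 2 = 660,096,000 bytes.
Track F: 24,000 × 573 × 2 × 2 = 55,008,000 bytes.
Total = 1,739,685,300 bytes = 1659.09 MiB.

1659.09 MiB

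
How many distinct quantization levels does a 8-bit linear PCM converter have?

256 levels

2^8 = 256.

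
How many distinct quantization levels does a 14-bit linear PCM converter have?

16,384 levels

2^14 = 16,384.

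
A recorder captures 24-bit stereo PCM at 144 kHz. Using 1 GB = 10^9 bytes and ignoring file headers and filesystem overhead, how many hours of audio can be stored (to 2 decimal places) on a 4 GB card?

Uncompressed byte rate = 144,000 × 3 × 2 = 864,000 bytes/s.
Capacity = 4 × 1,000,000,000 = 4,000,000,000 bytes.
4,000,000,000 / 864,000 ≈ 4629.63 s → 1.29 hours.

1.29 hours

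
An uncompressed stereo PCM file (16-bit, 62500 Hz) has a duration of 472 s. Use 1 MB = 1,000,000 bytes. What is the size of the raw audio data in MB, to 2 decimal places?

118.00 MB

Bytes = 62,500 samples/s × 472 s × 2 bytes/sample × 2 ch = 118,000,000 bytes.
118,000,000 / 1,000,000 = 118.00 MB.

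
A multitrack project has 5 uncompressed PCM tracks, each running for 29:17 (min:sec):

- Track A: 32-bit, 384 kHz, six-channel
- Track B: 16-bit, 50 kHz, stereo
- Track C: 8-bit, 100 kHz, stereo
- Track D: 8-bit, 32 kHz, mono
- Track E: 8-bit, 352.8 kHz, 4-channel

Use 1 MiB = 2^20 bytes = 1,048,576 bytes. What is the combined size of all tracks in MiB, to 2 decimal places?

29:17 (min:sec) = 1,757 s.
Track A: 384,000 × 1,757 × 4 × 6 = 16,192,512,000 bytes.
Track B: 50,000 × 1,757 × 2 × 2 = 351,400,000 bytes.
Track C: 100,000 × 1,757 × 1 × 2 = 351,400,000 bytes.
Track D: 32,000 × 1,757 × 1 × 1 = 56,224,000 bytes.
Track E: 352,800 × 1,757 × 1 × 4 = 2,479,478,400 bytes.
Total = 19,431,014,400 bytes = 18530.86 MiB.

18530.86 MiB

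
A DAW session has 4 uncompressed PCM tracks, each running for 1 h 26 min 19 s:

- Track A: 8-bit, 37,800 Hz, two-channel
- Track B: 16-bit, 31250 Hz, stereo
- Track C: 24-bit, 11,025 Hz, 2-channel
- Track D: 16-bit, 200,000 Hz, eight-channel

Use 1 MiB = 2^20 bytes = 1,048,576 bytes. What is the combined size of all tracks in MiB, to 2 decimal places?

1 h 26 min 19 s = 5,179 s.
Track A: 37,800 × 5,179 × 1 × 2 = 391,532,400 bytes.
Track B: 31,250 × 5,179 × 2 × 2 = 647,375,000 bytes.
Track C: 11,025 × 5,179 × 3 × 2 = 342,590,850 bytes.
Track D: 200,000 × 5,179 × 2 × 8 = 16,572,800,000 bytes.
Total = 17,954,298,250 bytes = 17122.55 MiB.

17122.55 MiB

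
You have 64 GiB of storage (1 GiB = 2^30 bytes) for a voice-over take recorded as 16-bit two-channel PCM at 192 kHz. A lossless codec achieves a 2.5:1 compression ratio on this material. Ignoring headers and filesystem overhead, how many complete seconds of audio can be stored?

223,696 seconds

Uncompressed byte rate = 192,000 × 2 × 2 = 768,000 bytes/s.
After 2.5:1 compression, effective rate ≈ 307200 bytes/s.
Capacity = 64 × 1,073,741,824 = 68,719,476,736 bytes.
68,719,476,736 / effective rate ≈ 223696.21 s → 223,696 seconds.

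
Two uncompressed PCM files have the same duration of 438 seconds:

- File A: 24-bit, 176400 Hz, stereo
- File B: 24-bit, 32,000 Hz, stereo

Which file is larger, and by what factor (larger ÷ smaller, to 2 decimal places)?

File A, by a factor of 5.51

File A: 176,400 × 3 × 2 = 1,058,400 bytes/s.
File B: 32,000 × 3 × 2 = 192,000 bytes/s.
File A is larger; ratio = 463,579,200 / 84,096,000 = 5.51.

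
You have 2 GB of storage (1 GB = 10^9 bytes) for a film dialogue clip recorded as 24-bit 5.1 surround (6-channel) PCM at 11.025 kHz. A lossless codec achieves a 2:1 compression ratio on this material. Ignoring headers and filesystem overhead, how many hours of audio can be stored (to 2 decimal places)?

5.60 hours

Uncompressed byte rate = 11,025 × 3 × 6 = 198,450 bytes/s.
After 2:1 compression, effective rate ≈ 99225 bytes/s.
Capacity = 2 × 1,000,000,000 = 2,000,000,000 bytes.
2,000,000,000 / effective rate ≈ 20156.21 s → 5.60 hours.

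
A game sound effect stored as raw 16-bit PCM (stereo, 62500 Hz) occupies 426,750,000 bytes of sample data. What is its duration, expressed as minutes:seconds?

Byte rate = 62,500 × 2 × 2 = 250,000 bytes/s.
Duration = 426,750,000 / 250,000 = 1,707 s.
1,707 s = 28:27.

28:27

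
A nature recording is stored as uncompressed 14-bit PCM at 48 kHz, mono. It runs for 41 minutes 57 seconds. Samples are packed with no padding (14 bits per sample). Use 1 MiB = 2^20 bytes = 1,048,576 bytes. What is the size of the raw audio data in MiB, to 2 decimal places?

Duration = 41 minutes 57 seconds = 2,517 s.
Bits = 48,000 × 2,517 × 14 × 1 = 1,691,424,000 bits = 211,428,000 bytes.
211,428,000 / 1,048,576 = 201.63 MiB.

201.63 MiB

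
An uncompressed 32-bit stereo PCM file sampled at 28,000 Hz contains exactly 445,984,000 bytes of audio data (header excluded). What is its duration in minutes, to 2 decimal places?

33.18 minutes

Byte rate = 28,000 × 4 × 2 = 224,000 bytes/s.
Duration = 445,984,000 / 224,000 = 1,991 s.
1,991 s / 60 = 33.18 minutes.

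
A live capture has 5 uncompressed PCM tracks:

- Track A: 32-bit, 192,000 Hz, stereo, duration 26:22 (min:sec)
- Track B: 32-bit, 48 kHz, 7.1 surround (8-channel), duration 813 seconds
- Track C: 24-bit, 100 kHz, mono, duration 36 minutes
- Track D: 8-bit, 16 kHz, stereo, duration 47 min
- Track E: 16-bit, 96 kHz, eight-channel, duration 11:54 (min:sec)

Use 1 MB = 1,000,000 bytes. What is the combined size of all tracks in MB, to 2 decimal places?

5513.66 MB

Track A: 26:22 (min:sec) = 1,582 s; 192,000 × 1,582 × 4 × 2 = 2,429,952,000 bytes.
Track B: 48,000 × 813 × 4 × 8 = 1,248,768,000 bytes.
Track C: 36 minutes = 2,160 s; 100,000 × 2,160 × 3 × 1 = 648,000,000 bytes.
Track D: 47 min = 2,820 s; 16,000 × 2,820 × 1 × 2 = 90,240,000 bytes.
Track E: 11:54 (min:sec) = 714 s; 96,000 × 714 × 2 × 8 = 1,096,704,000 bytes.
Total = 5,513,664,000 bytes = 5513.66 MB.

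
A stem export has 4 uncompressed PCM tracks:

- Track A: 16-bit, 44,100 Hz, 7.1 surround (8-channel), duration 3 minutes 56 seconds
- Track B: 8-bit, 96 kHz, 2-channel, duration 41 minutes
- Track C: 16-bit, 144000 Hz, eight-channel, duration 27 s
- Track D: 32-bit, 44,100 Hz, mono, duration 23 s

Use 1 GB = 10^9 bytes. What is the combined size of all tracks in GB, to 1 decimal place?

0.7 GB

Track A: 3 minutes 56 seconds = 236 s; 44,100 × 236 × 2 × 8 = 166,521,600 bytes.
Track B: 41 minutes = 2,460 s; 96,000 × 2,460 × 1 × 2 = 472,320,000 bytes.
Track C: 144,000 × 27 × 2 × 8 = 62,208,000 bytes.
Track D: 44,100 × 23 × 4 × 1 = 4,057,200 bytes.
Total = 705,106,800 bytes = 0.7 GB.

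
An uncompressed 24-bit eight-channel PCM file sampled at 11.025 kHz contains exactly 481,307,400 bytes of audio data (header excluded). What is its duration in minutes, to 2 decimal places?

Byte rate = 11,025 × 3 × 8 = 264,600 bytes/s.
Duration = 481,307,400 / 264,600 = 1,819 s.
1,819 s / 60 = 30.32 minutes.

30.32 minutes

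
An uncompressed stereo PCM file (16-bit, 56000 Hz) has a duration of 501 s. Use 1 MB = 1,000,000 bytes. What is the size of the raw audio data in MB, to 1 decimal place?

Bytes = 56,000 samples/s × 501 s × 2 bytes/sample × 2 ch = 112,224,000 bytes.
112,224,000 / 1,000,000 = 112.2 MB.

112.2 MB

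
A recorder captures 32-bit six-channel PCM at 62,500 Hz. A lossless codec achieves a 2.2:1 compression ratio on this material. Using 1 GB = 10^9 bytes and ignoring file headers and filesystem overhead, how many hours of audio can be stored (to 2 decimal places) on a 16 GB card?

Uncompressed byte rate = 62,500 × 4 × 6 = 1,500,000 bytes/s.
After 2.2:1 compression, effective rate ≈ 681818.18 bytes/s.
Capacity = 16 × 1,000,000,000 = 16,000,000,000 bytes.
16,000,000,000 / effective rate ≈ 23466.67 s → 6.52 hours.

6.52 hours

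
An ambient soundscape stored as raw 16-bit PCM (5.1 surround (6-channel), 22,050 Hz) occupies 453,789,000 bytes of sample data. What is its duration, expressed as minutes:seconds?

Byte rate = 22,050 × 2 × 6 = 264,600 bytes/s.
Duration = 453,789,000 / 264,600 = 1,715 s.
1,715 s = 28:35.

28:35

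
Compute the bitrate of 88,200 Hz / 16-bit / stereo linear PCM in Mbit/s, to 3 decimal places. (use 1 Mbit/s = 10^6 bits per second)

2.822 Mbit/s

Bit rate = 88,200 × 16 × 2 = 2,822,400 bits/s.
= 2.822 Mbit/s.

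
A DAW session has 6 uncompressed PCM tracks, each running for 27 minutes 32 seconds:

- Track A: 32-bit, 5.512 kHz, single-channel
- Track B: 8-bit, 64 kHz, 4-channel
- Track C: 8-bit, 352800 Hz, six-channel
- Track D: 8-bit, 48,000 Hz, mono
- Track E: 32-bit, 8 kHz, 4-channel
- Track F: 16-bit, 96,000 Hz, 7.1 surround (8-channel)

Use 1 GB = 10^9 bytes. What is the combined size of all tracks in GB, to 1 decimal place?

27 minutes 32 seconds = 1,652 s.
Track A: 5,512 × 1,652 × 4 × 1 = 36,423,296 bytes.
Track B: 64,000 × 1,652 × 1 × 4 = 422,912,000 bytes.
Track C: 352,800 × 1,652 × 1 × 6 = 3,496,953,600 bytes.
Track D: 48,000 × 1,652 × 1 × 1 = 79,296,000 bytes.
Track E: 8,000 × 1,652 × 4 × 4 = 211,456,000 bytes.
Track F: 96,000 × 1,652 × 2 × 8 = 2,537,472,000 bytes.
Total = 6,784,512,896 bytes = 6.8 GB.

6.8 GB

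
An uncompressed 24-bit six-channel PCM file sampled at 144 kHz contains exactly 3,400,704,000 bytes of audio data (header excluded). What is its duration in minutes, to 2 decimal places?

21.87 minutes

Byte rate = 144,000 × 3 × 6 = 2,592,000 bytes/s.
Duration = 3,400,704,000 / 2,592,000 = 1,312 s.
1,312 s / 60 = 21.87 minutes.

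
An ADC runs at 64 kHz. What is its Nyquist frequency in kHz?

Nyquist frequency = sample rate / 2 = 64,000 / 2 = 32 kHz.

32 kHz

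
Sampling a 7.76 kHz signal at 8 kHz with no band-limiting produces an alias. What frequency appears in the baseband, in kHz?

0.24 kHz

Nyquist = 8,000/2 = 4,000 Hz; 7,760 Hz exceeds it.
Alias = |7,760 − 1×8,000| = |7,760 − 8,000| = 240 Hz = 0.24 kHz.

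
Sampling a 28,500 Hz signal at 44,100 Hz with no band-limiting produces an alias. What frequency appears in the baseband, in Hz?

Nyquist = 44,100/2 = 22,050 Hz; 28,500 Hz exceeds it.
Alias = |28,500 − 1×44,100| = |28,500 − 44,100| = 15,600 Hz.

15,600 Hz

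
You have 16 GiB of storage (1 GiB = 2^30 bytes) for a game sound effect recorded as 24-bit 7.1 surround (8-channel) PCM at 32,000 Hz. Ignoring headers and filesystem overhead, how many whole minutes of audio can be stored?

372 minutes

Uncompressed byte rate = 32,000 × 3 × 8 = 768,000 bytes/s.
Capacity = 16 × 1,073,741,824 = 17,179,869,184 bytes.
17,179,869,184 / 768,000 ≈ 22369.62 s → 372 minutes.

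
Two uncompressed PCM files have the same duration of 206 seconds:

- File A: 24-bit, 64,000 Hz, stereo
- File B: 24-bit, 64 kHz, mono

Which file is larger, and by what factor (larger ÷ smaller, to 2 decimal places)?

File A, by a factor of 2.00

File A: 64,000 × 3 × 2 = 384,000 bytes/s.
File B: 64,000 × 3 × 1 = 192,000 bytes/s.
File A is larger; ratio = 79,104,000 / 39,552,000 = 2.00.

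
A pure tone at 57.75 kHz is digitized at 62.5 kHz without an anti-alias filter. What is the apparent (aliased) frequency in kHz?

4.75 kHz

Nyquist = 62,500/2 = 31,250 Hz; 57,750 Hz exceeds it.
Alias = |57,750 − 1×62,500| = |57,750 − 62,500| = 4,750 Hz = 4.75 kHz.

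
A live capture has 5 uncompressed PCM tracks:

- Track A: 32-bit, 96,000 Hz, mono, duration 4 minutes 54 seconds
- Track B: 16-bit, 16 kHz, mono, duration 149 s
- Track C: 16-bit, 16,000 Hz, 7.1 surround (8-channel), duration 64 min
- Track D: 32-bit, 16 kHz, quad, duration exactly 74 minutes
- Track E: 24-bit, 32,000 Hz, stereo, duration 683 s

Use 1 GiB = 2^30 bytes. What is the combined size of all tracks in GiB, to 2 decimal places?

Track A: 4 minutes 54 seconds = 294 s; 96,000 × 294 × 4 × 1 = 112,896,000 bytes.
Track B: 16,000 × 149 × 2 × 1 = 4,768,000 bytes.
Track C: 64 min = 3,840 s; 16,000 × 3,840 × 2 × 8 = 983,040,000 bytes.
Track D: exactly 74 minutes = 4,440 s; 16,000 × 4,440 × 4 × 4 = 1,136,640,000 bytes.
Track E: 32,000 × 683 × 3 × 2 = 131,136,000 bytes.
Total = 2,368,480,000 bytes = 2.21 GiB.

2.21 GiB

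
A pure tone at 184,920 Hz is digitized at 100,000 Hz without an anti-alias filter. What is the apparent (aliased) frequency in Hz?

15,080 Hz

Nyquist = 100,000/2 = 50,000 Hz; 184,920 Hz exceeds it.
Alias = |184,920 − 2×100,000| = |184,920 − 200,000| = 15,080 Hz.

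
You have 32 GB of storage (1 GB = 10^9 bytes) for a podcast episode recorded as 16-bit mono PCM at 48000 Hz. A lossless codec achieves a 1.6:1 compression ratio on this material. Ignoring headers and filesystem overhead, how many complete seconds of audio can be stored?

Uncompressed byte rate = 48,000 × 2 × 1 = 96,000 bytes/s.
After 1.6:1 compression, effective rate ≈ 60000 bytes/s.
Capacity = 32 × 1,000,000,000 = 32,000,000,000 bytes.
32,000,000,000 / effective rate ≈ 533333.33 s → 533,333 seconds.

533,333 seconds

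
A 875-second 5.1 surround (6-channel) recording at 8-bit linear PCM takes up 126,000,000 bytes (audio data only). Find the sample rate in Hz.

24,000 Hz

Bytes = sample_rate × seconds × bytes_per_sample × channels.
sample_rate = 126,000,000 / (875 × 1 × 6) = 126,000,000 / 5,250 = 24,000 Hz.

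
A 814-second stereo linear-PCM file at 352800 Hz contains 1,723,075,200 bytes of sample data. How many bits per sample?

24 bits

Bytes per sample = 1,723,075,200 / (352,800 × 814 × 2) = 1,723,075,200 / 574,358,400 = 3.
Bit depth = 3 × 8 = 24 bits.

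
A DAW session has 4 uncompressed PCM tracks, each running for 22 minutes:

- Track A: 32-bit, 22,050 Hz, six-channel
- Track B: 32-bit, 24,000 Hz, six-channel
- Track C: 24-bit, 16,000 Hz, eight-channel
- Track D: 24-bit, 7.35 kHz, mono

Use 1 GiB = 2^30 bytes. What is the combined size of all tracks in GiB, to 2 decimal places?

1.86 GiB

22 minutes = 1,320 s.
Track A: 22,050 × 1,320 × 4 × 6 = 698,544,000 bytes.
Track B: 24,000 × 1,320 × 4 × 6 = 760,320,000 bytes.
Track C: 16,000 × 1,320 × 3 × 8 = 506,880,000 bytes.
Track D: 7,350 × 1,320 × 3 × 1 = 29,106,000 bytes.
Total = 1,994,850,000 bytes = 1.86 GiB.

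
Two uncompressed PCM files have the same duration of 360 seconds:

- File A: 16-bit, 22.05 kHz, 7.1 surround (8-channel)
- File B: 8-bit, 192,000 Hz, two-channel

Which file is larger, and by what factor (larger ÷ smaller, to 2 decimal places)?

File A: 22,050 × 2 × 8 = 352,800 bytes/s.
File B: 192,000 × 1 × 2 = 384,000 bytes/s.
File B is larger; ratio = 138,240,000 / 127,008,000 = 1.09.

File B, by a factor of 1.09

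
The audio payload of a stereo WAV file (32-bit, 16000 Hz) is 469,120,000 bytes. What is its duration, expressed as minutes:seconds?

Byte rate = 16,000 × 4 × 2 = 128,000 bytes/s.
Duration = 469,120,000 / 128,000 = 3,665 s.
3,665 s = 61:05.

61:05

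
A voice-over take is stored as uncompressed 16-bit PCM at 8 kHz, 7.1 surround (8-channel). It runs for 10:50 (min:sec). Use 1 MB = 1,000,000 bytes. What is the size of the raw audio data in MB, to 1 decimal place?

Duration = 10:50 (min:sec) = 650 s.
Bytes = 8,000 samples/s × 650 s × 2 bytes/sample × 8 ch = 83,200,000 bytes.
83,200,000 / 1,000,000 = 83.2 MB.

83.2 MB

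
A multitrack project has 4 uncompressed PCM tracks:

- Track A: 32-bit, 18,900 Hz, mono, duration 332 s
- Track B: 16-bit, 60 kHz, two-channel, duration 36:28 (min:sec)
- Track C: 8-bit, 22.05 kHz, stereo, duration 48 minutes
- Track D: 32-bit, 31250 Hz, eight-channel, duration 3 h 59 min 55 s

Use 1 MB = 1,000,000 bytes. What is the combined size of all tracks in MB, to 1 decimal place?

Track A: 18,900 × 332 × 4 × 1 = 25,099,200 bytes.
Track B: 36:28 (min:sec) = 2,188 s; 60,000 × 2,188 × 2 × 2 = 525,120,000 bytes.
Track C: 48 minutes = 2,880 s; 22,050 × 2,880 × 1 × 2 = 127,008,000 bytes.
Track D: 3 h 59 min 55 s = 14,395 s; 31,250 × 14,395 × 4 × 8 = 14,395,000,000 bytes.
Total = 15,072,227,200 bytes = 15072.2 MB.

15072.2 MB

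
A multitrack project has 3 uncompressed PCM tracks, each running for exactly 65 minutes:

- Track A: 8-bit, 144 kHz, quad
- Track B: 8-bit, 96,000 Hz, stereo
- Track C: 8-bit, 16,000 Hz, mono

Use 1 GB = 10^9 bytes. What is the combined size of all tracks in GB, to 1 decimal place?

exactly 65 minutes = 3,900 s.
Track A: 144,000 × 3,900 × 1 × 4 = 2,246,400,000 bytes.
Track B: 96,000 × 3,900 × 1 × 2 = 748,800,000 bytes.
Track C: 16,000 × 3,900 × 1 × 1 = 62,400,000 bytes.
Total = 3,057,600,000 bytes = 3.1 GB.

3.1 GB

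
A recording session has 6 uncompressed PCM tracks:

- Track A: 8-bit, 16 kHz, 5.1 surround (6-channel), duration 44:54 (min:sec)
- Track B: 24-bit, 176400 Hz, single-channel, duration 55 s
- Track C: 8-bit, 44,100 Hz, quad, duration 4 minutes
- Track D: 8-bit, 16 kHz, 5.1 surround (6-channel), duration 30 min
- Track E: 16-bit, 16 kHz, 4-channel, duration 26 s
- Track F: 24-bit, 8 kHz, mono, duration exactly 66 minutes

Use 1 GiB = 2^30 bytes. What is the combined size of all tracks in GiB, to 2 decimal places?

0.56 GiB

Track A: 44:54 (min:sec) = 2,694 s; 16,000 × 2,694 × 1 × 6 = 258,624,000 bytes.
Track B: 176,400 × 55 × 3 × 1 = 29,106,000 bytes.
Track C: 4 minutes = 240 s; 44,100 × 240 × 1 × 4 = 42,336,000 bytes.
Track D: 30 min = 1,800 s; 16,000 × 1,800 × 1 × 6 = 172,800,000 bytes.
Track E: 16,000 × 26 × 2 × 4 = 3,328,000 bytes.
Track F: exactly 66 minutes = 3,960 s; 8,000 × 3,960 × 3 × 1 = 95,040,000 bytes.
Total = 601,234,000 bytes = 0.56 GiB.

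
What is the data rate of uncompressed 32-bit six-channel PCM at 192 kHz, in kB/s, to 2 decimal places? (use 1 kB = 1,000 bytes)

Bit rate = 192,000 × 32 × 6 = 36,864,000 bits/s.
36,864,000 / 8 = 4,608,000 B/s = 4608.00 kB/s.

4608.00 kB/s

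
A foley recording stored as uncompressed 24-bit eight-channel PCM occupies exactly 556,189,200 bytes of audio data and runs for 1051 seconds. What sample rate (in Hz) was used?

22,050 Hz

Bytes = sample_rate × seconds × bytes_per_sample × channels.
sample_rate = 556,189,200 / (1,051 × 3 × 8) = 556,189,200 / 25,224 = 22,050 Hz.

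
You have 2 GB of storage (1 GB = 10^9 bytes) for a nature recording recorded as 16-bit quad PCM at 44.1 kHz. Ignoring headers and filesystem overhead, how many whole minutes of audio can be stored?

Uncompressed byte rate = 44,100 × 2 × 4 = 352,800 bytes/s.
Capacity = 2 × 1,000,000,000 = 2,000,000,000 bytes.
2,000,000,000 / 352,800 ≈ 5668.93 s → 94 minutes.

94 minutes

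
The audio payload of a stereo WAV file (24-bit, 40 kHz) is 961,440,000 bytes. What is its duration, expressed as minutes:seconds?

Byte rate = 40,000 × 3 × 2 = 240,000 bytes/s.
Duration = 961,440,000 / 240,000 = 4,006 s.
4,006 s = 66:46.

66:46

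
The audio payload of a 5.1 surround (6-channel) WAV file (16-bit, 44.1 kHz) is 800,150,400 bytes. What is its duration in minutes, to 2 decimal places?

25.20 minutes

Byte rate = 44,100 × 2 × 6 = 529,200 bytes/s.
Duration = 800,150,400 / 529,200 = 1,512 s.
1,512 s / 60 = 25.20 minutes.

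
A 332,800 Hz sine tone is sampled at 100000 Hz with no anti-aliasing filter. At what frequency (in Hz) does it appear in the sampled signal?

32,800 Hz

Nyquist = 100,000/2 = 50,000 Hz; 332,800 Hz exceeds it.
Alias = |332,800 − 3×100,000| = |332,800 − 300,000| = 32,800 Hz.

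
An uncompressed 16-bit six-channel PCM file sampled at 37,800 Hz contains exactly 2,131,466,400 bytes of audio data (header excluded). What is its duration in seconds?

4,699 seconds

Byte rate = 37,800 × 2 × 6 = 453,600 bytes/s.
Duration = 2,131,466,400 / 453,600 = 4,699 s.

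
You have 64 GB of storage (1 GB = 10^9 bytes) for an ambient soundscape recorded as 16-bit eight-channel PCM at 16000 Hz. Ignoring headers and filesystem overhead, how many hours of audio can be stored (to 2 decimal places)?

Uncompressed byte rate = 16,000 × 2 × 8 = 256,000 bytes/s.
Capacity = 64 × 1,000,000,000 = 64,000,000,000 bytes.
64,000,000,000 / 256,000 ≈ 250000 s → 69.44 hours.

69.44 hours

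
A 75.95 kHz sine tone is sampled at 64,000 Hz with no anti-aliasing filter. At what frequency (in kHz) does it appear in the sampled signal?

11.95 kHz

Nyquist = 64,000/2 = 32,000 Hz; 75,950 Hz exceeds it.
Alias = |75,950 − 1×64,000| = |75,950 − 64,000| = 11,950 Hz = 11.95 kHz.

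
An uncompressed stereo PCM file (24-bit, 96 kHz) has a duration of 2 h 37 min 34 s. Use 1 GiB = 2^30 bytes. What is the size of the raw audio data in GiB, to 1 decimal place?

Duration = 2 h 37 min 34 s = 9,454 s.
Bytes = 96,000 samples/s × 9,454 s × 3 bytes/sample × 2 ch = 5,445,504,000 bytes.
5,445,504,000 / 1,073,741,824 = 5.1 GiB.

5.1 GiB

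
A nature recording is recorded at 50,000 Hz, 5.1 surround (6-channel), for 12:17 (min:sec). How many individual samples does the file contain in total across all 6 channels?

221,100,000 samples

12:17 (min:sec) = 737 s.
50,000 × 737 s × 6 ch = 221,100,000 samples.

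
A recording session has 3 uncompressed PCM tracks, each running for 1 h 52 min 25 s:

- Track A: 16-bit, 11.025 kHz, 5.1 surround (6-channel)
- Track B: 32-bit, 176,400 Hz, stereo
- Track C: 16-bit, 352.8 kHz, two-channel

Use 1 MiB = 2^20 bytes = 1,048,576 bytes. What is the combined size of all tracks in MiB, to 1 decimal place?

1 h 52 min 25 s = 6,745 s.
Track A: 11,025 × 6,745 × 2 × 6 = 892,363,500 bytes.
Track B: 176,400 × 6,745 × 4 × 2 = 9,518,544,000 bytes.
Track C: 352,800 × 6,745 × 2 × 2 = 9,518,544,000 bytes.
Total = 19,929,451,500 bytes = 19006.2 MiB.

19006.2 MiB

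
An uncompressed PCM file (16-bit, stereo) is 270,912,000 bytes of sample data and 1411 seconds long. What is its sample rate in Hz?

48,000 Hz

Bytes = sample_rate × seconds × bytes_per_sample × channels.
sample_rate = 270,912,000 / (1,411 × 2 × 2) = 270,912,000 / 5,644 = 48,000 Hz.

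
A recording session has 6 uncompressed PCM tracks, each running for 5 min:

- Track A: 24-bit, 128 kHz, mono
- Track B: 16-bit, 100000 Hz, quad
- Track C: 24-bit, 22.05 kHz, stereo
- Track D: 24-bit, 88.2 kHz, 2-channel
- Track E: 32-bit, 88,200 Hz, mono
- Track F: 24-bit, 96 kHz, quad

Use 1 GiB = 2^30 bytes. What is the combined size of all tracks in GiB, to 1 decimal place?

5 min = 300 s.
Track A: 128,000 × 300 × 3 × 1 = 115,200,000 bytes.
Track B: 100,000 × 300 × 2 × 4 = 240,000,000 bytes.
Track C: 22,050 × 300 × 3 × 2 = 39,690,000 bytes.
Track D: 88,200 × 300 × 3 × 2 = 158,760,000 bytes.
Track E: 88,200 × 300 × 4 × 1 = 105,840,000 bytes.
Track F: 96,000 × 300 × 3 × 4 = 345,600,000 bytes.
Total = 1,005,090,000 bytes = 0.9 GiB.

0.9 GiB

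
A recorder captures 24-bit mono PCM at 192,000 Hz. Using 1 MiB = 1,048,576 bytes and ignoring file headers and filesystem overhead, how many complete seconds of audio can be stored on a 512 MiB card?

932 seconds

Uncompressed byte rate = 192,000 × 3 × 1 = 576,000 bytes/s.
Capacity = 512 × 1,048,576 = 536,870,912 bytes.
536,870,912 / 576,000 ≈ 932.07 s → 932 seconds.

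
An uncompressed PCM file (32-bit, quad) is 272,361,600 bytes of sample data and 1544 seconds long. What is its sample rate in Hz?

11,025 Hz

Bytes = sample_rate × seconds × bytes_per_sample × channels.
sample_rate = 272,361,600 / (1,544 × 4 × 4) = 272,361,600 / 24,704 = 11,025 Hz.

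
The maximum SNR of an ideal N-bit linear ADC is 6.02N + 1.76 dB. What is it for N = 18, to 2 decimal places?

6.02 × 18 + 1.76 = 110.12 dB.

110.12 dB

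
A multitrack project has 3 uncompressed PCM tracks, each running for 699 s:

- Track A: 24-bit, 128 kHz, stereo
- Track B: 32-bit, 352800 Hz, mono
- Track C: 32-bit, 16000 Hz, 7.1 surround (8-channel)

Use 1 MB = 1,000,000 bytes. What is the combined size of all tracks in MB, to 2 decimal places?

Track A: 128,000 × 699 × 3 × 2 = 536,832,000 bytes.
Track B: 352,800 × 699 × 4 × 1 = 986,428,800 bytes.
Track C: 16,000 × 699 × 4 × 8 = 357,888,000 bytes.
Total = 1,881,148,800 bytes = 1881.15 MB.

1881.15 MB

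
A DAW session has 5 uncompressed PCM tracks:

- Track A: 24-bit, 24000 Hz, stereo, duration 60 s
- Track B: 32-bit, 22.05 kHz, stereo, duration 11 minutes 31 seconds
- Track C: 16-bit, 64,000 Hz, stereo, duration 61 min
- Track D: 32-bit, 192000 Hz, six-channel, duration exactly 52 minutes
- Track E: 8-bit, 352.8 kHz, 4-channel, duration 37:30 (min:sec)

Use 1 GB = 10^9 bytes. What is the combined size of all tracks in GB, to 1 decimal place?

Track A: 24,000 × 60 × 3 × 2 = 8,640,000 bytes.
Track B: 11 minutes 31 seconds = 691 s; 22,050 × 691 × 4 × 2 = 121,892,400 bytes.
Track C: 61 min = 3,660 s; 64,000 × 3,660 × 2 × 2 = 936,960,000 bytes.
Track D: exactly 52 minutes = 3,120 s; 192,000 × 3,120 × 4 × 6 = 14,376,960,000 bytes.
Track E: 37:30 (min:sec) = 2,250 s; 352,800 × 2,250 × 1 × 4 = 3,175,200,000 bytes.
Total = 18,619,652,400 bytes = 18.6 GB.

18.6 GB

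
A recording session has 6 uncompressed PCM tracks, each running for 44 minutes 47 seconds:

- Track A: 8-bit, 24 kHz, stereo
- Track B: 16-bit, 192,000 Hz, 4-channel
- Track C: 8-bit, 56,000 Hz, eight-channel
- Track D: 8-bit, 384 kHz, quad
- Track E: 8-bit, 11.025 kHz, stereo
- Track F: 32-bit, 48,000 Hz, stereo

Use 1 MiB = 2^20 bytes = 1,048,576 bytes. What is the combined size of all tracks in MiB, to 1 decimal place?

44 minutes 47 seconds = 2,687 s.
Track A: 24,000 × 2,687 × 1 × 2 = 128,976,000 bytes.
Track B: 192,000 × 2,687 × 2 × 4 = 4,127,232,000 bytes.
Track C: 56,000 × 2,687 × 1 × 8 = 1,203,776,000 bytes.
Track D: 384,000 × 2,687 × 1 × 4 = 4,127,232,000 bytes.
Track E: 11,025 × 2,687 × 1 × 2 = 59,248,350 bytes.
Track F: 48,000 × 2,687 × 4 × 2 = 1,031,808,000 bytes.
Total = 10,678,272,350 bytes = 10183.6 MiB.

10183.6 MiB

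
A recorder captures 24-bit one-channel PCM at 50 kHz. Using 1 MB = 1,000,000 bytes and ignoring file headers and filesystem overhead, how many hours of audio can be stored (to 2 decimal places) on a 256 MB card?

0.47 hours

Uncompressed byte rate = 50,000 × 3 × 1 = 150,000 bytes/s.
Capacity = 256 × 1,000,000 = 256,000,000 bytes.
256,000,000 / 150,000 ≈ 1706.67 s → 0.47 hours.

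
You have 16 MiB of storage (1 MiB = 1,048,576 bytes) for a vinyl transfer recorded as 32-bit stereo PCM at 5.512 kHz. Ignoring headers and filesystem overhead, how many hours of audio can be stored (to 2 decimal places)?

0.11 hours

Uncompressed byte rate = 5,512 × 4 × 2 = 44,096 bytes/s.
Capacity = 16 × 1,048,576 = 16,777,216 bytes.
16,777,216 / 44,096 ≈ 380.47 s → 0.11 hours.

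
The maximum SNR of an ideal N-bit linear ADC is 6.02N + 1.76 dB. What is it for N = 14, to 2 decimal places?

86.04 dB

6.02 × 14 + 1.76 = 86.04 dB.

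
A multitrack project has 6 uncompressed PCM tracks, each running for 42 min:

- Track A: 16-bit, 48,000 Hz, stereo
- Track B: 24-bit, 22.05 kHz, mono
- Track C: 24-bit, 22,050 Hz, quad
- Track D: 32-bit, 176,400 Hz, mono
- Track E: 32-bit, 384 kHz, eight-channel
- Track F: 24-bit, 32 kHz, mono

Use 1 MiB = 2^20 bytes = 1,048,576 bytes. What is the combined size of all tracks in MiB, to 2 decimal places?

42 min = 2,520 s.
Track A: 48,000 × 2,520 × 2 × 2 = 483,840,000 bytes.
Track B: 22,050 × 2,520 × 3 × 1 = 166,698,000 bytes.
Track C: 22,050 × 2,520 × 3 × 4 = 666,792,000 bytes.
Track D: 176,400 × 2,520 × 4 × 1 = 1,778,112,000 bytes.
Track E: 384,000 × 2,520 × 4 × 8 = 30,965,760,000 bytes.
Track F: 32,000 × 2,520 × 3 × 1 = 241,920,000 bytes.
Total = 34,303,122,000 bytes = 32714.01 MiB.

32714.01 MiB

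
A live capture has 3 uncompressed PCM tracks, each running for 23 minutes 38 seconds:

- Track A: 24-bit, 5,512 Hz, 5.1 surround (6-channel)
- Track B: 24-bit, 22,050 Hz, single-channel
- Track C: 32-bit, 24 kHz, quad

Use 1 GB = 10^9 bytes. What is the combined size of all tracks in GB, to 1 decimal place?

0.8 GB

23 minutes 38 seconds = 1,418 s.
Track A: 5,512 × 1,418 × 3 × 6 = 140,688,288 bytes.
Track B: 22,050 × 1,418 × 3 × 1 = 93,800,700 bytes.
Track C: 24,000 × 1,418 × 4 × 4 = 544,512,000 bytes.
Total = 779,000,988 bytes = 0.8 GB.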